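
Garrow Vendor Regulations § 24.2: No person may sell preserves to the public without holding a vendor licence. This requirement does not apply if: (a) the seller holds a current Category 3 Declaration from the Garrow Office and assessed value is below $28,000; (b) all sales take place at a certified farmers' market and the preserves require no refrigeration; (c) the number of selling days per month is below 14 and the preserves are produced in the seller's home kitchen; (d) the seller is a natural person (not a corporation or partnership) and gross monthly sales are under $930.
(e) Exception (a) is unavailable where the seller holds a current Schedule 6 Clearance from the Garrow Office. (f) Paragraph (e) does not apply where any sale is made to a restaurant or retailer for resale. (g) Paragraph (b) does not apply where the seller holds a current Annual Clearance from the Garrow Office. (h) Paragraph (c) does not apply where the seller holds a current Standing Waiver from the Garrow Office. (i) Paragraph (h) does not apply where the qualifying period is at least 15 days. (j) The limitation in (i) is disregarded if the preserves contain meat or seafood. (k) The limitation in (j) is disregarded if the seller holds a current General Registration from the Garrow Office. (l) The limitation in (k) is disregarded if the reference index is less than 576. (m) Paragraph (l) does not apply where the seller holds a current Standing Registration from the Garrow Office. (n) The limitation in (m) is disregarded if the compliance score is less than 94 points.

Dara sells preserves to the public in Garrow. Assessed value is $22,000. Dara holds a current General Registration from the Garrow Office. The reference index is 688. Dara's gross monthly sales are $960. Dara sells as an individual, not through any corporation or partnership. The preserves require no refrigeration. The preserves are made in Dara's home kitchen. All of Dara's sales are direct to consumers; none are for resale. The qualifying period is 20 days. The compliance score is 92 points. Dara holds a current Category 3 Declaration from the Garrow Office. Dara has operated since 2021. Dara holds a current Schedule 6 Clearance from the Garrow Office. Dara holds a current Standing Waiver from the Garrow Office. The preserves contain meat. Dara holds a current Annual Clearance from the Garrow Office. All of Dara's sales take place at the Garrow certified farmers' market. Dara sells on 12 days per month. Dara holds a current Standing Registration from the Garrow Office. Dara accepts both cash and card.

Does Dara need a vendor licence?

Exception (a)'s conditions are all satisfied: a current Category 3 Declaration is held; assessed value is $22,000, below the $28,000 limit. Turning to paragraphs (e)–(f): (e) operates against (a): a current Schedule 6 Clearance is held. (f) is not engaged (no sales are for resale), so (e) stands. Exception (a) does not apply.
All of (b)'s requirements are met (all sales are at a certified farmers' market; the preserves are shelf-stable). But applying paragraph (g): (g) operates against (b): a current Annual Clearance is held. So (b) is unavailable.
Exception (c)'s conditions are all satisfied: the number of selling days per month is 12, below the 14 limit; the preserves are home-kitchen produced. Applying paragraphs (h)–(n): (h) operates (a current Standing Waiver is held), but is displaced by (i): (i) operates against (h): the qualifying period is 20 days, meeting the 15 days threshold. (j) would limit (i) — the preserves contain meat — but (k) sets (j) aside: (k) is engaged — a current General Registration is held. (l), which would lift (k), is not triggered — the reference index is 688, not less than 576. (c) remains available.
Exception (d) does not apply: gross monthly sales are $960, not under $930.

No — exception (c) applies; Dara is not required to hold a vendor licence.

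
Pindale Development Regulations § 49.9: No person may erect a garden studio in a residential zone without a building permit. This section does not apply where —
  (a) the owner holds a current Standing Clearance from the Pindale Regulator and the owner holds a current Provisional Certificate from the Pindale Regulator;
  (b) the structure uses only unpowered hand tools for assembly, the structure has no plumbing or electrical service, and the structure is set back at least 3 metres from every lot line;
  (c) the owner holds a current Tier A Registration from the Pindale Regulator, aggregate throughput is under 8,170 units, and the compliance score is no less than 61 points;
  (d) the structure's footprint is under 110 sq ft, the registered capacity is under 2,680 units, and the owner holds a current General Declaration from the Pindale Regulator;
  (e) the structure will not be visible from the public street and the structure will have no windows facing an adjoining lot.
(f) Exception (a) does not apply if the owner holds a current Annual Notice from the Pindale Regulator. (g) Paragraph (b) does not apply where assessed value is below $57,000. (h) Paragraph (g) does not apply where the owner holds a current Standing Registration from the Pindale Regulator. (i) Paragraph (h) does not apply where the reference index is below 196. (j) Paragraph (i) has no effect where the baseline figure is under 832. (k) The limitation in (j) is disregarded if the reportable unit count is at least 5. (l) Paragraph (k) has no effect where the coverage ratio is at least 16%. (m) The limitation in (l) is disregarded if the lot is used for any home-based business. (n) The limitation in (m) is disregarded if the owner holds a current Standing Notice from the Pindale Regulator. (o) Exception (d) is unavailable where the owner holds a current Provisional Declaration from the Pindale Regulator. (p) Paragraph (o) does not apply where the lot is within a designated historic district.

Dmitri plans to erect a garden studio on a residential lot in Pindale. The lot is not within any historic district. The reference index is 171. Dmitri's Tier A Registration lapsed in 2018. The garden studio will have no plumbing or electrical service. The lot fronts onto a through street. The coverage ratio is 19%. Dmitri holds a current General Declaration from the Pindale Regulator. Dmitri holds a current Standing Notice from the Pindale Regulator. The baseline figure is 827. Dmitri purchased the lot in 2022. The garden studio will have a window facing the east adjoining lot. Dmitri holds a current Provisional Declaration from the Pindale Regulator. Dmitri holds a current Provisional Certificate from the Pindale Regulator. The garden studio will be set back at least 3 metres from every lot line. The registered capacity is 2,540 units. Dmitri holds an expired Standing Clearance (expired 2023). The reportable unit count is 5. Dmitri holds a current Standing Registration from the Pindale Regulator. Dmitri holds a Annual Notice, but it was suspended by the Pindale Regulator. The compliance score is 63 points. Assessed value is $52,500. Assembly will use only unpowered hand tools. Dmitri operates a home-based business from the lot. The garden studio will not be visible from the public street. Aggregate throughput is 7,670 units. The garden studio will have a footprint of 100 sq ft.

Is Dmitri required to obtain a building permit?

No — exception (b) applies; Dmitri does not need a building permit.

Exception (a) requires that the owner holds a current Standing Clearance from the Pindale Regulator; but the Standing Clearance is not current, so (a) is unavailable.
Exception (b)'s conditions are all satisfied: assembly uses only hand tools; there is no plumbing or electrical service; the setback is at least 3 m on every side. Considering the limiting provisions: (g) is engaged (assessed value is $52,500, below the $57,000 limit), but is overridden by (h): (h) operates against (g): a current Standing Registration is held. (i) would limit (h) — the reference index is 171, below the 196 limit — but (j) sets (i) aside: (j) operates against (i): the baseline figure is 827, under the 832 limit. (k) is triggered (the reportable unit count is 5, meeting the 5 threshold), but is itself disapplied by (l): (l) operates against (k): the coverage ratio is 19%, meeting the 16% threshold. (m) would limit (l) — a home-based business operates on the lot — but (n) sets (m) aside: (n) operates — a current Standing Notice is held. So (b) applies.
Exception (c) requires that the owner holds a current Tier A Registration from the Pindale Regulator; but no current Tier A Registration is held, so (c) is unavailable.
Exception (d) is satisfied on its face — the structure's footprint is 100 sq ft, under the 110 sq ft limit; the registered capacity is 2,540 units, under the 2,680 units limit; a current General Declaration is held. However, paragraphs (o)–(p) must be considered: (o) operates against (d): a current Provisional Declaration is held. (p), which would lift (o), is inapplicable — the lot is not in a historic district. So (d) is unavailable.
Exception (e) fails — a window faces an adjoining lot.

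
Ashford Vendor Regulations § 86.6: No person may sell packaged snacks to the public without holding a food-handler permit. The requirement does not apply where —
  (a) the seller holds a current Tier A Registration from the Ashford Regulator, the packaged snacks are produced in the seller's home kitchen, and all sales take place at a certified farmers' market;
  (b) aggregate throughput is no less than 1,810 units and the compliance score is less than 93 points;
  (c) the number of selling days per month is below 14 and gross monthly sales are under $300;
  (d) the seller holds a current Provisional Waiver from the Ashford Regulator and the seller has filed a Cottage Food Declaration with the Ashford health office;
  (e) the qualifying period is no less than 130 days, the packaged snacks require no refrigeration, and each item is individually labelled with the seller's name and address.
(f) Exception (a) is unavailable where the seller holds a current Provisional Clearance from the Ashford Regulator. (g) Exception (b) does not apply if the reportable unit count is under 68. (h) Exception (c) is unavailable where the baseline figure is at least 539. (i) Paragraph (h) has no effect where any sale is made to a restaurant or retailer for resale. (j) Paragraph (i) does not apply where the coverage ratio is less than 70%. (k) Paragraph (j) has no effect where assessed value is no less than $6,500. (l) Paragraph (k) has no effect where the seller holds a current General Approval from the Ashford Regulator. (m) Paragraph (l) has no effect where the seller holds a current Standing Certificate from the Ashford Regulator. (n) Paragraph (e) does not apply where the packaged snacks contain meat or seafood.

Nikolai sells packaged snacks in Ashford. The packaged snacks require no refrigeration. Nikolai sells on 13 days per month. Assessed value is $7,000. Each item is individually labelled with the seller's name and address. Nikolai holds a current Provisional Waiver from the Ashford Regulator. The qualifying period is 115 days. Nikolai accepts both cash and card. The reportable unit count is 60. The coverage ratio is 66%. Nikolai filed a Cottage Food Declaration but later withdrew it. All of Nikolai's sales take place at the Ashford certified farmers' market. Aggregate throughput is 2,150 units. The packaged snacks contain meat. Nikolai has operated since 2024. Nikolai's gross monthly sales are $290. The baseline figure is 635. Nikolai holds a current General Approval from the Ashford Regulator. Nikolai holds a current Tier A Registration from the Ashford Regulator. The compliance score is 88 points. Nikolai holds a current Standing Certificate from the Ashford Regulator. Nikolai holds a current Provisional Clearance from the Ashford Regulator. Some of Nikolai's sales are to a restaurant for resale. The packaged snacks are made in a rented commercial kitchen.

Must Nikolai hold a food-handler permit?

No — exception (c) applies; Nikolai is not required to hold a food-handler permit.

Exception (a) does not apply: the packaged snacks are made in a commercial kitchen, not a home kitchen.
Exception (b) is satisfied on its face — aggregate throughput is 2,150 units, meeting the 1,810 units threshold; the compliance score is 88 points, less than the 93 points limit. Turning to paragraph (g): (g) operates against (b): the reportable unit count is 60, under the 68 limit. (b) is therefore removed.
Exception (c): the number of selling days per month is 13, below the 14 limit; gross monthly sales are $290, under the $300 limit — every condition holds. Considering the limiting provisions: (h) would limit (c) — the baseline figure is 635, meeting the 539 threshold — but (i) sets (h) aside: (i) applies — some sales are to a restaurant for resale. (j) operates (the coverage ratio is 66%, less than the 70% limit), but is overridden by (k): (k) operates against (j): assessed value is $7,000, meeting the $6,500 threshold. (l) would limit (k) — a current General Approval is held — but (m) sets (l) aside: (m) is engaged — a current Standing Certificate is held. So (c) applies.
Exception (d) requires that the seller has filed a Cottage Food Declaration with the Ashford health office; but the Cottage Food Declaration was withdrawn, so (d) is unavailable.
Exception (e) requires that the qualifying period is no less than 130 days; but the qualifying period is 115 days, short of 130 days, so (e) is unavailable.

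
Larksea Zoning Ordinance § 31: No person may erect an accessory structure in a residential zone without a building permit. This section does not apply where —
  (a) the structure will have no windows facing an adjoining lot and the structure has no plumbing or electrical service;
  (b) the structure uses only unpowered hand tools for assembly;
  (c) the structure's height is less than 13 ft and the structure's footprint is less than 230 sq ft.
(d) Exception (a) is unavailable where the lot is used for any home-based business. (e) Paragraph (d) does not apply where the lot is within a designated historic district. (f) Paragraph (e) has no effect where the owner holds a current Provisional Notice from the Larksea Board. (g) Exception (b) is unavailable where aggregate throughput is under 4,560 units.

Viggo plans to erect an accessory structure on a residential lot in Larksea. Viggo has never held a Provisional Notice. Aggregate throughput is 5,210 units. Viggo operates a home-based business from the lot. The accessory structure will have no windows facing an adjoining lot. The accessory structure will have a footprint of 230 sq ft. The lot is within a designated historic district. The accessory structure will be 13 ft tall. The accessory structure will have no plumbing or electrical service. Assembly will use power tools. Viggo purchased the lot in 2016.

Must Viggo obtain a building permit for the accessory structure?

Exception (a): no windows face an adjoining lot; there is no plumbing or electrical service — every condition holds. As to paragraphs (d)–(f): (d) would limit (a) — a home-based business operates on the lot — but (e) sets (d) aside: (e) operates against (d): the lot is in a historic district. (f) does not operate here (no current Provisional Notice is held), so (e) stands. (a) remains available.
Exception (b) fails — assembly uses power tools.
Exception (c) does not apply: the structure's height is 13 ft, not less than 13 ft.

No — exception (a) applies; Viggo does not need a building permit.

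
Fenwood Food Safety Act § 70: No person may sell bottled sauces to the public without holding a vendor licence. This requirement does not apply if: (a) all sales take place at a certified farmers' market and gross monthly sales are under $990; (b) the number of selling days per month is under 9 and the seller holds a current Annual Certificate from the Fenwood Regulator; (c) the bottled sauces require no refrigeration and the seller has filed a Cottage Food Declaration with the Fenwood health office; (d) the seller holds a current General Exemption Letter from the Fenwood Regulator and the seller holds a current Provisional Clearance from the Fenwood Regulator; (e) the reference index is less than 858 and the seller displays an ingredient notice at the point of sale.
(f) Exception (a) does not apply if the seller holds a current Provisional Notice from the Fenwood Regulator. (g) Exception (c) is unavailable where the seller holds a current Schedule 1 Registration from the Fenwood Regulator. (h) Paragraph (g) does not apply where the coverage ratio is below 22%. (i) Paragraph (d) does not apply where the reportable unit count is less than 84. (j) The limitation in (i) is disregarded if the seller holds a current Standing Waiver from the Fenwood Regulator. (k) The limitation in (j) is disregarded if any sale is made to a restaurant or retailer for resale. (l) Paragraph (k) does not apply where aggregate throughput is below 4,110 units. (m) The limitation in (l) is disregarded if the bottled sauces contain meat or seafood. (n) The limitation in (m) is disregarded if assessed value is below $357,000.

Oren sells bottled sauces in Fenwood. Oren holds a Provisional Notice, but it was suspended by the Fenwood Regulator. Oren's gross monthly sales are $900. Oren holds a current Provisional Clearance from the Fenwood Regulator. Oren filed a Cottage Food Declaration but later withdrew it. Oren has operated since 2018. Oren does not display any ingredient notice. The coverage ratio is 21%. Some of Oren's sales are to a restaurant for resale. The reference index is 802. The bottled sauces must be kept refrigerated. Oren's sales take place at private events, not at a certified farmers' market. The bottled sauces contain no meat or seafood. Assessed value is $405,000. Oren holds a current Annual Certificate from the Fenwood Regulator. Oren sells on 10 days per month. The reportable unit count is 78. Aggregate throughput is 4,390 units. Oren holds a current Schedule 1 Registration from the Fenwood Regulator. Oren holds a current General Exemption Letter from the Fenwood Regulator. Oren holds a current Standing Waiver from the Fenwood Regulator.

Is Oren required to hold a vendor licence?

Exception (a) fails — sales are at private events, not a certified farmers' market.
Exception (b) requires that the number of selling days per month is under 9; but the number of selling days per month is 10, not under 9, so (b) is unavailable.
Exception (c) does not apply: the bottled sauces require refrigeration.
Exception (d) is satisfied on its face — a current General Exemption Letter is held; a current Provisional Clearance is held. But applying paragraphs (i)–(n): (i) applies — the reportable unit count is 78, less than the 84 limit. (j) would limit (i) — a current Standing Waiver is held — but (k) sets (j) aside: (k) is triggered — some sales are to a restaurant for resale. (l), which would lift (k), is not engaged — aggregate throughput is 4,390 units, not below 4,110 units. Exception (d) does not apply.
Exception (e) does not apply: no ingredient notice is displayed.
None of the exceptions is available; § 70 applies in full.

Yes — Oren must hold a vendor licence.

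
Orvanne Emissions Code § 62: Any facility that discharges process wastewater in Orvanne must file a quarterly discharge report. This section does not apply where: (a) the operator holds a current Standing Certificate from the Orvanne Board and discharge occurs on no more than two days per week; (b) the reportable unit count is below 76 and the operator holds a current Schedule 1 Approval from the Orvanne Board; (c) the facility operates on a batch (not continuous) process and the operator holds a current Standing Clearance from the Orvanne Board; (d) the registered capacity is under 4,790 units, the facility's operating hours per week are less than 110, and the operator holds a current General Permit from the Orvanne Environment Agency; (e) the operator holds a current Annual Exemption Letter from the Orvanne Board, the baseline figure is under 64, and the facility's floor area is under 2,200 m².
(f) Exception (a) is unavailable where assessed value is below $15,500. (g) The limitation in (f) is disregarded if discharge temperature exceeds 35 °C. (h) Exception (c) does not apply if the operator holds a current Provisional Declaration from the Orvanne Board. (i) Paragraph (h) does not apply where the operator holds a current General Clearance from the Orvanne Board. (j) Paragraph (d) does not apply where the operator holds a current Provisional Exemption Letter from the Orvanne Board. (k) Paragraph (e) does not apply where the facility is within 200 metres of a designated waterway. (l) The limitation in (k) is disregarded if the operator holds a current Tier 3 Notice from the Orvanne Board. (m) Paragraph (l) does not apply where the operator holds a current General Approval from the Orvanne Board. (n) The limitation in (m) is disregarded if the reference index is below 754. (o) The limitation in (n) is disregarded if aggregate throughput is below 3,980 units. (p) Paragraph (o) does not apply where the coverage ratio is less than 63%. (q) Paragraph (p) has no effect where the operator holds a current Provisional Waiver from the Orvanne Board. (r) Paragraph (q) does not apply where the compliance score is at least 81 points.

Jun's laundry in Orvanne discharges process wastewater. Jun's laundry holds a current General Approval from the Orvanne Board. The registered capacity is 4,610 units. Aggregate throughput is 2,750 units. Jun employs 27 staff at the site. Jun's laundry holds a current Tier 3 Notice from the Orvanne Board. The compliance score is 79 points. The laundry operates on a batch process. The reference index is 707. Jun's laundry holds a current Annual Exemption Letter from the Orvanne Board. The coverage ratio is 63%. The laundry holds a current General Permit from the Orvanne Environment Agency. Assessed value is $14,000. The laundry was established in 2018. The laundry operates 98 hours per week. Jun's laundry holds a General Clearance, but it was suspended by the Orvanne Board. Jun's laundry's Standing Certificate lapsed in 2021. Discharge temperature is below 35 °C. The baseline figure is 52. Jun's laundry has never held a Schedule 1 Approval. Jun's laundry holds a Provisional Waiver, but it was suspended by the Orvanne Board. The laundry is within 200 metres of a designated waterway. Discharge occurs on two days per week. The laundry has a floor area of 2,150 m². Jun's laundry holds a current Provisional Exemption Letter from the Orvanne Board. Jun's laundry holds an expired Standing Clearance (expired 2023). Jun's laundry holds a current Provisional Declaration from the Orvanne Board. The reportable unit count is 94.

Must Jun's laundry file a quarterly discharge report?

Yes — Jun's laundry must file a quarterly discharge report.

Exception (a) fails — there is no Standing Certificate in force.
Exception (b) requires that the reportable unit count is below 76; but the reportable unit count is 94, not below 76, so (b) is unavailable.
Exception (c) does not apply: there is no Standing Clearance in force.
All of (d)'s requirements are met (the registered capacity is 4,610 units, under the 4,790 units limit; the facility's operating hours per week are 98, less than the 110 limit; a current General Permit is held). Turning to paragraph (j): (j) is triggered — a current Provisional Exemption Letter is held. (d) is therefore removed.
Exception (e) is satisfied on its face — a current Annual Exemption Letter is held; the baseline figure is 52, under the 64 limit; the facility's floor area is 2,150 m², under the 2,200 m² limit. Turning to paragraphs (k)–(r): (k) operates against (e): the laundry is within 200 m of a designated waterway. (l) would limit (k) — a current Tier 3 Notice is held — but (m) sets (l) aside: (m) operates against (l): a current General Approval is held. (n) would limit (m) — the reference index is 707, below the 754 limit — but (o) sets (n) aside: (o) is triggered — aggregate throughput is 2,750 units, below the 3,980 units limit. (p) is inapplicable (the coverage ratio is 63%, not less than 63%), so (o) stands. Exception (e) does not apply.
No exception displaces § 62.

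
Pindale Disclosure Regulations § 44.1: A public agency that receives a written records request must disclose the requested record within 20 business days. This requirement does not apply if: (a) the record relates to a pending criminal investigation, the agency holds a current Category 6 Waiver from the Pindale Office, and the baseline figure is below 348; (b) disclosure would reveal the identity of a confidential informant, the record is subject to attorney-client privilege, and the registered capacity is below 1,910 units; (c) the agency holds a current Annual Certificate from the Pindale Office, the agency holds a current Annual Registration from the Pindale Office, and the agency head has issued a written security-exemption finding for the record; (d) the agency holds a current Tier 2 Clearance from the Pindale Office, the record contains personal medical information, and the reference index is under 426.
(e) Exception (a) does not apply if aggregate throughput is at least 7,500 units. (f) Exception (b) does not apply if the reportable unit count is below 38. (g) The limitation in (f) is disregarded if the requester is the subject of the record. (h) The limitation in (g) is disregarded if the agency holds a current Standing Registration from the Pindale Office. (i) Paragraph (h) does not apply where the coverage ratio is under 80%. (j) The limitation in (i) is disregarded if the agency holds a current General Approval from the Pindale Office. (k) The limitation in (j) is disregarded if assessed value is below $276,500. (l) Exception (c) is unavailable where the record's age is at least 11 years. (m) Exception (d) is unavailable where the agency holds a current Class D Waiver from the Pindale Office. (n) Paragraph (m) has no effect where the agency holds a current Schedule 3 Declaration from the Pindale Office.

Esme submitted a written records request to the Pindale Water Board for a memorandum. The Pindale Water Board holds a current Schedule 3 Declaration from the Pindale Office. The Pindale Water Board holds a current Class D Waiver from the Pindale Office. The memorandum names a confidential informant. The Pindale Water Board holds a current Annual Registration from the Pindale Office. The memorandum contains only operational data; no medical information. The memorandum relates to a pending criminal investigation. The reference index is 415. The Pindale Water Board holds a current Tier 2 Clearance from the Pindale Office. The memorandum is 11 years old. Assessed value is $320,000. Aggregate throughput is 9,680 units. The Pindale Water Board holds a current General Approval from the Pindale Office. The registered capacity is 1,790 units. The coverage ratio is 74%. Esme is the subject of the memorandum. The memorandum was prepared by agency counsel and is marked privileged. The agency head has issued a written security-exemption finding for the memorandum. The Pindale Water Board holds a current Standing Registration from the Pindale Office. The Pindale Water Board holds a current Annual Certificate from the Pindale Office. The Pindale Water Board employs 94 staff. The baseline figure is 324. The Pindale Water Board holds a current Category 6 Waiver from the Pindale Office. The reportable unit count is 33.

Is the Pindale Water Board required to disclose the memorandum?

Yes — the Pindale Water Board must disclose the memorandum.

Exception (a): the memorandum relates to a pending investigation; a current Category 6 Waiver is held; the baseline figure is 324, below the 348 limit — every condition holds. However, paragraph (e) must be considered: (e) operates against (a): aggregate throughput is 9,680 units, meeting the 7,500 units threshold. So (a) is unavailable.
Exception (b): the memorandum names a confidential informant; the memorandum is privileged; the registered capacity is 1,790 units, below the 1,910 units limit — every condition holds. However, paragraphs (f)–(k) must be considered: (f) operates against (b): the reportable unit count is 33, below the 38 limit. (g) applies (Esme is the subject of the memorandum), but is itself disapplied by (h): (h) operates against (g): a current Standing Registration is held. (i) would limit (h) — the coverage ratio is 74%, under the 80% limit — but (j) sets (i) aside: (j) operates against (i): a current General Approval is held. (k) is inapplicable (assessed value is $320,000, not below $276,500), so (j) stands. So (b) is unavailable.
All of (c)'s requirements are met (a current Annual Certificate is held; a current Annual Registration is held; a written security-exemption finding has been issued). Turning to paragraph (l): (l) applies — the record's age is 11 years, meeting the 11 years threshold. Exception (c) does not apply.
Exception (d) requires that the record contains personal medical information; but the memorandum contains only operational data, so (d) is unavailable.
No exception is made out. the Pindale Water Board falls within the general rule.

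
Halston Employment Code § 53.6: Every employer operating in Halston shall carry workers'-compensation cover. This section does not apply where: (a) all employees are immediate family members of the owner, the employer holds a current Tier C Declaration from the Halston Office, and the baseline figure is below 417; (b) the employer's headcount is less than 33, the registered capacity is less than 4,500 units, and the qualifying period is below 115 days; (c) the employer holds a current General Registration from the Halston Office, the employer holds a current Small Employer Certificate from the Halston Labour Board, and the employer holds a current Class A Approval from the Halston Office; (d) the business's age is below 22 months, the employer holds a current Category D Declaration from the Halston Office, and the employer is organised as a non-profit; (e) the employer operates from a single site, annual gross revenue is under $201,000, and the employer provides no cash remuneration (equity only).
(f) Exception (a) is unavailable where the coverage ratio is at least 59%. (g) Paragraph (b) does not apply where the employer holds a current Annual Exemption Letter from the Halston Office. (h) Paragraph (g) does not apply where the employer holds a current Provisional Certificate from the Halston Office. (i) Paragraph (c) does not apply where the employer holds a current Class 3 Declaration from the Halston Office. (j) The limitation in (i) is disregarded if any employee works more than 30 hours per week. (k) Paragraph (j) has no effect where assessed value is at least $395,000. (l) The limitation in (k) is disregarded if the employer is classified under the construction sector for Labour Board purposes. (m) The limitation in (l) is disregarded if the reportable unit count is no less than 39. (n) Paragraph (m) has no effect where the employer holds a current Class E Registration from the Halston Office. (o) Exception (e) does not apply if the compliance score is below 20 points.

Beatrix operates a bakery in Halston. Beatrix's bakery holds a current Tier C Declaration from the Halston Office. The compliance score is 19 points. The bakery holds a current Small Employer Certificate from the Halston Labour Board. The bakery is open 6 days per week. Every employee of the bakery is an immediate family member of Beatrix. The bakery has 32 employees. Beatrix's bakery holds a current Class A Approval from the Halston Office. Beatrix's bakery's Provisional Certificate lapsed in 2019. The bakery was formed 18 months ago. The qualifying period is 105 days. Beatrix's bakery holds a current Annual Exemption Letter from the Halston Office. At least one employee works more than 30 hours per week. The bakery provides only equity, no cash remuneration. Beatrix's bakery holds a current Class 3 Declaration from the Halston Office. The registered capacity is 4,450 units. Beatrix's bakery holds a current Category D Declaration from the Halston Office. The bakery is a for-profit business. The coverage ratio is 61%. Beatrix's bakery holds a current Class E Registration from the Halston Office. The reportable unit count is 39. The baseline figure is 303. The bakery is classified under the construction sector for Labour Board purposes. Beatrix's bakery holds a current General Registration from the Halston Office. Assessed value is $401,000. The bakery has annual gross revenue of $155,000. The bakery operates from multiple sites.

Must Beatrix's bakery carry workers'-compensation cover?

Exception (a): every employee is an immediate family member; a current Tier C Declaration is held; the baseline figure is 303, below the 417 limit — every condition holds. Turning to paragraph (f): (f) applies — the coverage ratio is 61%, meeting the 59% threshold. (a) is therefore removed.
All of (b)'s requirements are met (the employer's headcount is 32, less than the 33 limit; the registered capacity is 4,450 units, less than the 4,500 units limit; the qualifying period is 105 days, below the 115 days limit). But: (g) applies — a current Annual Exemption Letter is held. (h) does not operate here (there is no Provisional Certificate in force), so (g) stands. So (b) is unavailable.
All of (c)'s requirements are met (a current General Registration is held; a current Small Employer Certificate is held; a current Class A Approval is held). Under paragraphs (i)–(n): (i) would limit (c) — a current Class 3 Declaration is held — but (j) sets (i) aside: (j) operates against (i): at least one employee exceeds 30 hours/week. (k) would limit (j) — assessed value is $401,000, meeting the $395,000 threshold — but (l) sets (k) aside: (l) is triggered — the bakery is classified under the construction sector. (m) would limit (l) — the reportable unit count is 39, meeting the 39 threshold — but (n) sets (m) aside: (n) applies — a current Class E Registration is held. Exception (c) stands.
Exception (d) does not apply: the employer is for-profit.
Exception (e) does not apply: the employer operates from multiple sites.

No — exception (c) applies; Beatrix's bakery is not required to carry workers'-compensation cover.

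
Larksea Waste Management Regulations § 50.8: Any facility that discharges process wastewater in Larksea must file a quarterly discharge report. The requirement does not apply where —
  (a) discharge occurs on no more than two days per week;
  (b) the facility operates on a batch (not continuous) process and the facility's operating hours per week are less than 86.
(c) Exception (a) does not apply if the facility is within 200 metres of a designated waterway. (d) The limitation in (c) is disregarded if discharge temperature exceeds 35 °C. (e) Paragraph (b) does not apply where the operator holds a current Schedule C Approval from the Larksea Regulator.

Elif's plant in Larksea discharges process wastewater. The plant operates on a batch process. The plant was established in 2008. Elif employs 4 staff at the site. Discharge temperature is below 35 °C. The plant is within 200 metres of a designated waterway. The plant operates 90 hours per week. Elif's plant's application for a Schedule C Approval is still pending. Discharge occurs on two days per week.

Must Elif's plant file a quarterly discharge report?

Yes — Elif's plant must file a quarterly discharge report.

All of (a)'s requirements are met (discharge occurs on no more than two days per week). But: (c) operates against (a): the plant is within 200 m of a designated waterway. (d), which would lift (c), is inapplicable — discharge temperature is below 35 °C. So (a) is unavailable.
Exception (b) does not apply: the facility's operating hours per week are 90, not less than 86.
None of the exceptions is available; § 50.8 applies in full.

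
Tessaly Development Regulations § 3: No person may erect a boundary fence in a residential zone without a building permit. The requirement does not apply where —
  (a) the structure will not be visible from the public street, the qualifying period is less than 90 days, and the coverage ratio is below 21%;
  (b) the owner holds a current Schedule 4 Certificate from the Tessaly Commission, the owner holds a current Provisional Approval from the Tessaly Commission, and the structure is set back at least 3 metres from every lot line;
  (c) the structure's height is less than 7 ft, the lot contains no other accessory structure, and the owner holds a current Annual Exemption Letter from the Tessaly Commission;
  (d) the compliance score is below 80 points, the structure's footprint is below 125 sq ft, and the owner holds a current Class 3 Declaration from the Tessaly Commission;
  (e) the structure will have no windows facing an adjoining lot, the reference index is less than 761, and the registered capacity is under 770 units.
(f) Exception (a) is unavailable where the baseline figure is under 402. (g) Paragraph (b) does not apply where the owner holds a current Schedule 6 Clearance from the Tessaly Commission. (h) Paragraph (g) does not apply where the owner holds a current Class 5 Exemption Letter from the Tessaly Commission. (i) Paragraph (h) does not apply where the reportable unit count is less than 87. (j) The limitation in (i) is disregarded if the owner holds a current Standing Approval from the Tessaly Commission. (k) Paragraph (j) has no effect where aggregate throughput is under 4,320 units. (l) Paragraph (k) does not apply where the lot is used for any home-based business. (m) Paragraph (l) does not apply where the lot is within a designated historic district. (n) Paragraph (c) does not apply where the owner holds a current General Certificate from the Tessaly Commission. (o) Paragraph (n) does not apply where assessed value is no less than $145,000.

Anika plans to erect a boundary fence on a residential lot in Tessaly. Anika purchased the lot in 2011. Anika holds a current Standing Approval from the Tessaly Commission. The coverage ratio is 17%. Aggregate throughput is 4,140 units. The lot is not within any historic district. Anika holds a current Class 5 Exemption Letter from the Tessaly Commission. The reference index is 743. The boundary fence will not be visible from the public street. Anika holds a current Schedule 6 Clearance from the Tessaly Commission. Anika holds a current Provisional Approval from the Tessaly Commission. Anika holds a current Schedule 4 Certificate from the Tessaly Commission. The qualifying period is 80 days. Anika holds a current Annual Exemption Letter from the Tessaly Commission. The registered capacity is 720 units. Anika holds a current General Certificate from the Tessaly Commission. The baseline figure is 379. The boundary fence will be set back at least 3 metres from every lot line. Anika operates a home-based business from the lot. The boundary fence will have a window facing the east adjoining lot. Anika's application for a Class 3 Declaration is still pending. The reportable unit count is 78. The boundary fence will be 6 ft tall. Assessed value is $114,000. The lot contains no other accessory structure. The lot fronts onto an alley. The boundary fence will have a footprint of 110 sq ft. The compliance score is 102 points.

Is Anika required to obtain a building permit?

All of (a)'s requirements are met (the structure will not be visible from the street; the qualifying period is 80 days, less than the 90 days limit; the coverage ratio is 17%, below the 21% limit). Turning to paragraph (f): (f) operates against (a): the baseline figure is 379, under the 402 limit. (a) is therefore removed.
Exception (b) is satisfied on its face — a current Schedule 4 Certificate is held; a current Provisional Approval is held; the setback is at least 3 m on every side. Under paragraphs (g)–(m): (g) applies (a current Schedule 6 Clearance is held), but is displaced by (h): (h) operates against (g): a current Class 5 Exemption Letter is held. (i) operates (the reportable unit count is 78, less than the 87 limit), but is set aside by (j): (j) applies — a current Standing Approval is held. (k) would limit (j) — aggregate throughput is 4,140 units, under the 4,320 units limit — but (l) sets (k) aside: (l) operates — a home-based business operates on the lot. (m), which would lift (l), is not engaged — the lot is not in a historic district. Exception (b) stands.
Exception (c): the structure's height is 6 ft, less than the 7 ft limit; the lot has no other accessory structure; a current Annual Exemption Letter is held — every condition holds. However, paragraphs (n)–(o) must be considered: (n) operates against (c): a current General Certificate is held. (o) is not triggered (assessed value is $114,000, short of $145,000), so (n) stands. Exception (c) does not apply.
Exception (d) fails — the compliance score is 102 points, not below 80 points.
Exception (e) requires that the structure will have no windows facing an adjoining lot; but a window faces an adjoining lot, so (e) is unavailable.

No — exception (b) applies; Anika does not need a building permit.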